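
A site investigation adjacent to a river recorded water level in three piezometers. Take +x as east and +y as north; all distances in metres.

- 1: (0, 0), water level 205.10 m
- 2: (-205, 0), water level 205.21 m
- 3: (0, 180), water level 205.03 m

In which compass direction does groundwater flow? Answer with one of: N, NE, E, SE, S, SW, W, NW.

∂h/∂x = (205.21 − 205.10) / (-205 − 0) = -0.0005366
∂h/∂y = (205.03 − 205.10) / (180 − 0) = -0.0003889
Flow = −∇h = (+0.0005366 east, +0.0003889 north), which points northeast.

NE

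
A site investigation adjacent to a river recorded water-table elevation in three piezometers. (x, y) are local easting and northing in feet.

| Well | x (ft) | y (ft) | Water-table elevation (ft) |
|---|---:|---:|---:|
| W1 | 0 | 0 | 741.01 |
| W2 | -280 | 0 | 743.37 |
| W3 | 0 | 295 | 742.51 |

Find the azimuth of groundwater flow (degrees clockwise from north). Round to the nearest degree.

121°

∂h/∂x = (743.37 − 741.01) / (-280 − 0) = -0.008429
∂h/∂y = (742.51 − 741.01) / (295 − 0) = +0.005085
Flow direction (−∇h) has components (+0.008429 E, -0.005085 N).
Azimuth = atan2(E, N) = atan2(+0.008429, -0.005085) = 121.1° ≈ 121°.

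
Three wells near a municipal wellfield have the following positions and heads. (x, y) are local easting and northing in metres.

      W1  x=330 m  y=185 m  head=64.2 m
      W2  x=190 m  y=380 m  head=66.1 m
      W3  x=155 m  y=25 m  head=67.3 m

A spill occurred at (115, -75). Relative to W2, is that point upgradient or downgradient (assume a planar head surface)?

Differences from W1: to W2 (Δx, Δy, Δh) = (-140, 195, +1.9); to W3 = (-175, -160, +3.1).
Solve a·Δx + b·Δy = Δh: det = (-140)·(-160) − (-175)·195 = 56525.
∂h/∂x = [(+1.9)·(-160) − (+3.1)·195] / 56525 = -0.01607
∂h/∂y = [(-140)·(+3.1) − (-175)·(+1.9)] / 56525 = -0.001796
Head at (115, -75) = 64.2 + (-0.01607)·(-215) + (-0.001796)·(-260) = 68.12 m.
That is higher than the 66.1 m at W2, so the point is upgradient.

upgradient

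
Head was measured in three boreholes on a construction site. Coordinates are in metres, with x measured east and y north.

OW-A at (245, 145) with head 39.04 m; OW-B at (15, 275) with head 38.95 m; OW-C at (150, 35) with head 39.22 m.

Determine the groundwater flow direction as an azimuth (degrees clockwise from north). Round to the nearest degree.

Differences from OW-A: to OW-B (Δx, Δy, Δh) = (-230, 130, -0.09); to OW-C = (-95, -110, +0.18).
Determinant of the coordinate differences = (-230)·(-110) − (-95)·130 = 37650.
∂h/∂x = [(-0.09)·(-110) − (+0.18)·130] / 37650 = -0.0003586
∂h/∂y = [(-230)·(+0.18) − (-95)·(-0.09)] / 37650 = -0.001327
Flow direction (−∇h) has components (+0.0003586 E, +0.001327 N).
Azimuth = atan2(E, N) = atan2(+0.0003586, +0.001327) = 15.1° ≈ 015°.

015°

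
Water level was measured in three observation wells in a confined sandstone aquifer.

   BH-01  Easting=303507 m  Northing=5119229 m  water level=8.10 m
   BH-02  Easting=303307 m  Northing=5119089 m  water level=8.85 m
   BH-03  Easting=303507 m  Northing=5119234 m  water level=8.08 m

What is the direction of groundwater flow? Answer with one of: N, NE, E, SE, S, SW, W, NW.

With h = a·x + b·y + c and BH-01 as origin, the differences give:
  (-200)·a + (-140)·b = +0.75
  0·a + 5·b = -0.02
Eliminate b (×5 and ×(-140), subtract): -1000·a = 0.950 → a = ∂h/∂x = -0.0009500
Back-substitute: b = ∂h/∂y = -0.004000.
Flow = −∇h = (+0.0009500 east, +0.004000 north), which points north.

N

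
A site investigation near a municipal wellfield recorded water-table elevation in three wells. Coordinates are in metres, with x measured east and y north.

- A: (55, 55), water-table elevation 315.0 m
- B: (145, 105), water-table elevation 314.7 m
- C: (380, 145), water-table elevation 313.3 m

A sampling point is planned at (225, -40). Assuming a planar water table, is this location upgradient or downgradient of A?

downgradient

With h = a·x + b·y + c and A as origin, the differences give:
  90·a + 50·b = -0.3
  325·a + 90·b = -1.7
Eliminate b (×90 and ×50, subtract): -8150·a = 58.00 → a = ∂h/∂x = -0.007117
Back-substitute: b = ∂h/∂y = +0.006810.
Head at (225, -40) = 315.0 + (-0.007117)·(170) + (+0.006810)·(-95) = 313.14 m.
That is lower than the 315.0 m at A, so the point is downgradient.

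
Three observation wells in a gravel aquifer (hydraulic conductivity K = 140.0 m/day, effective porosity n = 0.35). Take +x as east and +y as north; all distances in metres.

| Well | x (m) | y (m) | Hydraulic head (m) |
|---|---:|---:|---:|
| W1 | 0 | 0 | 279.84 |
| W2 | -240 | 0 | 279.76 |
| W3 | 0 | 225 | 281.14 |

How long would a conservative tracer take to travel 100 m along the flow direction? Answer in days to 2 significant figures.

43 days

∂h/∂x = (279.76 − 279.84) / (-240 − 0) = +0.0003333
∂h/∂y = (281.14 − 279.84) / (225 − 0) = +0.005778
|∇h| = √(0.0003333² + 0.005778²) = 0.005788
Seepage velocity v = K·i/n = 140.0 × 0.005788 / 0.35 = 2.315 m/day.
t = 100 / 2.315 = 43.2 days.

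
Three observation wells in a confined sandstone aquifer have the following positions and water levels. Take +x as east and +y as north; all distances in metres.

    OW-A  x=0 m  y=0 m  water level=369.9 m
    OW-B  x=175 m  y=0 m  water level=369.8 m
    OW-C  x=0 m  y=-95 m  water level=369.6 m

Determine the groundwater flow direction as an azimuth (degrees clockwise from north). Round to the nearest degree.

∂h/∂x = (369.8 − 369.9) / (175 − 0) = -0.0005714
∂h/∂y = (369.6 − 369.9) / (-95 − 0) = +0.003158
Flow direction (−∇h) has components (+0.0005714 E, -0.003158 N).
Azimuth = atan2(E, N) = atan2(+0.0005714, -0.003158) = 169.7° ≈ 170°.

170°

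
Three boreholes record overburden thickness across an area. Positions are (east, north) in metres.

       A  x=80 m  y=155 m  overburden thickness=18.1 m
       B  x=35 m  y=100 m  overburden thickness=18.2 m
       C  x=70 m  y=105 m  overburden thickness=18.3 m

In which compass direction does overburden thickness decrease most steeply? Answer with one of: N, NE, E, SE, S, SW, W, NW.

NW

Differences from A: to B (Δx, Δy, Δh) = (-45, -55, +0.1); to C = (-10, -50, +0.2).
Determinant of the coordinate differences = (-45)·(-50) − (-10)·(-55) = 1700.
∂d/∂x = [(+0.1)·(-50) − (+0.2)·(-55)] / 1700 = +0.003529
∂d/∂y = [(-45)·(+0.2) − (-10)·(+0.1)] / 1700 = -0.004706
Steepest decrease is along −∇f = (-0.003529 E, +0.004706 N) → northwest.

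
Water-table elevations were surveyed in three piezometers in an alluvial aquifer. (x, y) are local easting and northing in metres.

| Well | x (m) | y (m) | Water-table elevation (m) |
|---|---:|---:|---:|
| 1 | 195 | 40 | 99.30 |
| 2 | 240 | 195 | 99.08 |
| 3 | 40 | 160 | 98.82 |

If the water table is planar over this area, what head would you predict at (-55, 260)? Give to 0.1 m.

Taking 1 as reference: 2−1 = (45, 155, -0.22); 3−1 = (-155, 120, -0.48).
Solve a·Δx + b·Δy = Δh: det = 45·120 − (-155)·155 = 29425.
∂h/∂x = [(-0.22)·120 − (-0.48)·155] / 29425 = +0.001631
∂h/∂y = [45·(-0.48) − (-155)·(-0.22)] / 29425 = -0.001893
h(-55, 260) = 99.30 + (+0.001631)·(-250) + (-0.001893)·(220) = 99.30 -0.408 -0.416 = 98.476 m.

98.5 m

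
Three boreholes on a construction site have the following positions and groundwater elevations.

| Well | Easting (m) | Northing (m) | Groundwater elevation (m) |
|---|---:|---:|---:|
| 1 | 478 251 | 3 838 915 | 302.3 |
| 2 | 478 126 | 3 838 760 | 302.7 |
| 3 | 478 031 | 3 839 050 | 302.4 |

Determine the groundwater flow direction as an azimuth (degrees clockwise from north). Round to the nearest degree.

043°

Taking 1 as reference: 2−1 = (-125, -155, +0.4); 3−1 = (-220, 135, +0.1).
Solve a·Δx + b·Δy = Δh: det = (-125)·135 − (-220)·(-155) = -50975.
∂h/∂x = [(+0.4)·135 − (+0.1)·(-155)] / -50975 = -0.001363
∂h/∂y = [(-125)·(+0.1) − (-220)·(+0.4)] / -50975 = -0.001481
Flow direction (−∇h) has components (+0.001363 E, +0.001481 N).
Azimuth = atan2(E, N) = atan2(+0.001363, +0.001481) = 42.6° ≈ 043°.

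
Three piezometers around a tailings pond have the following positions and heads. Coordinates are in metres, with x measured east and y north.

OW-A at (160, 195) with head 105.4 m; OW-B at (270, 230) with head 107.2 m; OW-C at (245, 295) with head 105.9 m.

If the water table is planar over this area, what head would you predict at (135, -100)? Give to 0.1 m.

108.5 m

With h = a·x + b·y + c and OW-A as origin, the differences give:
  110·a + 35·b = +1.8
  85·a + 100·b = +0.5
Eliminate b (×100 and ×35, subtract): 8025·a = 162.50 → a = ∂h/∂x = +0.02025
Back-substitute: b = ∂h/∂y = -0.01221.
h(135, -100) = 105.4 + (+0.02025)·(-25) + (-0.01221)·(-295) = 105.4 -0.506 +3.602 = 108.496 m.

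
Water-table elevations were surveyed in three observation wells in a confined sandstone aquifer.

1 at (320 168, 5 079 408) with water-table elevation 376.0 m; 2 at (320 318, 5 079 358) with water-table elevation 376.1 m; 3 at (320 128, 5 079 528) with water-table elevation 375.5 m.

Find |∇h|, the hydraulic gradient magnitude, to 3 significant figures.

With h = a·x + b·y + c and 1 as origin, the differences give:
  150·a + (-50)·b = +0.1
  (-40)·a + 120·b = -0.5
Eliminate b (×120 and ×(-50), subtract): 16000·a = -13.00 → a = ∂h/∂x = -0.0008125
Back-substitute: b = ∂h/∂y = -0.004437.
|∇h| = √(-0.0008125² + -0.004437²) = 0.004511

0.00451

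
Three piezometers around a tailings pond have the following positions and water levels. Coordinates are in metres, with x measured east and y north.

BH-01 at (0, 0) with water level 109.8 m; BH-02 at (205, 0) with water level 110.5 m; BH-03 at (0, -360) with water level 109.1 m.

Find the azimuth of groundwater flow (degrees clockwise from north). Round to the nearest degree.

∂h/∂x = (110.5 − 109.8) / (205 − 0) = +0.003415
∂h/∂y = (109.1 − 109.8) / (-360 − 0) = +0.001944
Flow direction (−∇h) has components (-0.003415 E, -0.001944 N).
Azimuth = atan2(E, N) = atan2(-0.003415, -0.001944) = 240.3° ≈ 240°.

240°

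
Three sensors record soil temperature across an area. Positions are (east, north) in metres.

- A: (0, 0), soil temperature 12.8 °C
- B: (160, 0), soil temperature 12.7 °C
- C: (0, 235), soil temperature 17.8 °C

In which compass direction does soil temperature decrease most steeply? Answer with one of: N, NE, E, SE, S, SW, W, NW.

∂T/∂x = (12.7 − 12.8) / (160 − 0) = -0.0006250
∂T/∂y = (17.8 − 12.8) / (235 − 0) = +0.02128
Steepest decrease is along −∇f = (+0.0006250 E, -0.02128 N) → south.

S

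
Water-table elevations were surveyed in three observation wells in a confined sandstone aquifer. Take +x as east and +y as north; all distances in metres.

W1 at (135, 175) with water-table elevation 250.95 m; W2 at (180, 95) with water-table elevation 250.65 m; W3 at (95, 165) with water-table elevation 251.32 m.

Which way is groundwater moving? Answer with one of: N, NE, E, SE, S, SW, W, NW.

With h = a·x + b·y + c and W1 as origin, the differences give:
  45·a + (-80)·b = -0.30
  (-40)·a + (-10)·b = +0.37
Eliminate b (×(-10) and ×(-80), subtract): -3650·a = 32.600 → a = ∂h/∂x = -0.008932
Back-substitute: b = ∂h/∂y = -0.001274.
Flow = −∇h = (+0.008932 east, +0.001274 north), which points east.

E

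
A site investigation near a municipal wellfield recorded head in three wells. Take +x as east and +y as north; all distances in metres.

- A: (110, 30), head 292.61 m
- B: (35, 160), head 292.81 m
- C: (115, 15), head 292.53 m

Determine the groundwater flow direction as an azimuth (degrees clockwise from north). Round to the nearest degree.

Taking A as reference: B−A = (-75, 130, +0.20); C−A = (5, -15, -0.08).
Solve a·Δx + b·Δy = Δh: det = (-75)·(-15) − 5·130 = 475.
∂h/∂x = [(+0.20)·(-15) − (-0.08)·130] / 475 = +0.01558
∂h/∂y = [(-75)·(-0.08) − 5·(+0.20)] / 475 = +0.01053
Flow direction (−∇h) has components (-0.01558 E, -0.01053 N).
Azimuth = atan2(E, N) = atan2(-0.01558, -0.01053) = 236.0° ≈ 236°.

236°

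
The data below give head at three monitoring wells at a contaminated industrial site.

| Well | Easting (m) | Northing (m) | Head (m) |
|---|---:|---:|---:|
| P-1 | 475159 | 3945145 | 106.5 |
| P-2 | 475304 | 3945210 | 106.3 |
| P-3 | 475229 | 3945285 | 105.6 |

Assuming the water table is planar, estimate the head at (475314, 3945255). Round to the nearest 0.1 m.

Differences from P-1: to P-2 (Δx, Δy, Δh) = (145, 65, -0.2); to P-3 = (70, 140, -0.9).
Determinant of the coordinate differences = 145·140 − 70·65 = 15750.
∂h/∂x = [(-0.2)·140 − (-0.9)·65] / 15750 = +0.001937
∂h/∂y = [145·(-0.9) − 70·(-0.2)] / 15750 = -0.007397
h(475314, 3945255) = 106.5 + (+0.001937)·(155) + (-0.007397)·(110) = 106.5 +0.300 -0.814 = 105.987 m.

106.0 m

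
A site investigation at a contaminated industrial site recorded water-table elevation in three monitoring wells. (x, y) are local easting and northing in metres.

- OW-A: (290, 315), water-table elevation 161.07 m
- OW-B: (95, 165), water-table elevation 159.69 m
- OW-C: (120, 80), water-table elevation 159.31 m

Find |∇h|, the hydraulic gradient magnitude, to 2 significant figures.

0.0061

With h = a·x + b·y + c and OW-A as origin, the differences give:
  (-195)·a + (-150)·b = -1.38
  (-170)·a + (-235)·b = -1.76
Eliminate b (×(-235) and ×(-150), subtract): 20325·a = 60.300 → a = ∂h/∂x = +0.002967
Back-substitute: b = ∂h/∂y = +0.005343.
|∇h| = √(0.002967² + 0.005343²) = 0.006112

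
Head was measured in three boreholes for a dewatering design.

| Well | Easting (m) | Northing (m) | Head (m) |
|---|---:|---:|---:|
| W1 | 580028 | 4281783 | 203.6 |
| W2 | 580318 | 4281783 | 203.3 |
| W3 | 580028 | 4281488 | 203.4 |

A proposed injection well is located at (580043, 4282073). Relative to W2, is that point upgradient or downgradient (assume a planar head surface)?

∂h/∂x = (203.3 − 203.6) / (580318 − 580028) = -0.001034
∂h/∂y = (203.4 − 203.6) / (4281488 − 4281783) = +0.0006780
Head at (580043, 4282073) = 203.6 + (-0.001034)·(15) + (+0.0006780)·(290) = 203.78 m.
That is higher than the 203.3 m at W2, so the point is upgradient.

upgradient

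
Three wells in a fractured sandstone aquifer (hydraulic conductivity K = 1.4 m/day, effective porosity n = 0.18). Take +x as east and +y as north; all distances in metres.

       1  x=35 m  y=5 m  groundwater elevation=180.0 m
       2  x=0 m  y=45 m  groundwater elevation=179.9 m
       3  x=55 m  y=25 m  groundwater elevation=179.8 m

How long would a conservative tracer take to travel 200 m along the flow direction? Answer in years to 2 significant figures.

With h = a·x + b·y + c and 1 as origin, the differences give:
  (-35)·a + 40·b = -0.1
  20·a + 20·b = -0.2
Eliminate b (×20 and ×40, subtract): -1500·a = 6.00 → a = ∂h/∂x = -0.004000
Back-substitute: b = ∂h/∂y = -0.006000.
|∇h| = √(-0.004000² + -0.006000²) = 0.007211
Seepage velocity v = K·i/n = 1.4 × 0.007211 / 0.18 = 0.05609 m/day.
t = 200 / 0.05609 = 3566 days = 9.76 years.

9.8 years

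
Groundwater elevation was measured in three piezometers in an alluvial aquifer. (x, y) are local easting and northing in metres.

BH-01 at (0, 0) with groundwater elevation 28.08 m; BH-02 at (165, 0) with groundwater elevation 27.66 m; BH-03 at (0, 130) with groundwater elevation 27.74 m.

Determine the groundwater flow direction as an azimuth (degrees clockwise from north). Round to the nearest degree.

044°

∂h/∂x = (27.66 − 28.08) / (165 − 0) = -0.002545
∂h/∂y = (27.74 − 28.08) / (130 − 0) = -0.002615
Flow direction (−∇h) has components (+0.002545 E, +0.002615 N).
Azimuth = atan2(E, N) = atan2(+0.002545, +0.002615) = 44.2° ≈ 044°.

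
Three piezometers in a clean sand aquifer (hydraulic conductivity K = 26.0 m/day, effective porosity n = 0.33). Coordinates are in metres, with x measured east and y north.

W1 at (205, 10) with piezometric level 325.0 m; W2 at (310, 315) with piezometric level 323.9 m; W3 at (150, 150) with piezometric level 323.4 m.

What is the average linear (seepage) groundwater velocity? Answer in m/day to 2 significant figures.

Taking W1 as reference: W2−W1 = (105, 305, -1.1); W3−W1 = (-55, 140, -1.6).
Determinant of the coordinate differences = 105·140 − (-55)·305 = 31475.
∂h/∂x = [(-1.1)·140 − (-1.6)·305] / 31475 = +0.01061
∂h/∂y = [105·(-1.6) − (-55)·(-1.1)] / 31475 = -0.007260
|∇h| = √(0.01061² + -0.007260²) = 0.01286
Seepage velocity v = K·i/n = 26.0 × 0.01286 / 0.33 = 1.013 m/day.

1.0 m/day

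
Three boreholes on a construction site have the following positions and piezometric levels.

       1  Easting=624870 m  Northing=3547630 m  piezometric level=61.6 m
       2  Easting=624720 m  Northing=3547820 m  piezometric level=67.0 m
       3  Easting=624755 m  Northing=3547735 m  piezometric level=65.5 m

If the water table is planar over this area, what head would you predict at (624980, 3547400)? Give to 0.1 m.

With h = a·x + b·y + c and 1 as origin, the differences give:
  (-150)·a + 190·b = +5.4
  (-115)·a + 105·b = +3.9
Eliminate b (×105 and ×190, subtract): 6100·a = -174.00 → a = ∂h/∂x = -0.02852
Back-substitute: b = ∂h/∂y = +0.005902.
h(624980, 3547400) = 61.6 + (-0.02852)·(110) + (+0.005902)·(-230) = 61.6 -3.138 -1.357 = 57.105 m.

57.1 m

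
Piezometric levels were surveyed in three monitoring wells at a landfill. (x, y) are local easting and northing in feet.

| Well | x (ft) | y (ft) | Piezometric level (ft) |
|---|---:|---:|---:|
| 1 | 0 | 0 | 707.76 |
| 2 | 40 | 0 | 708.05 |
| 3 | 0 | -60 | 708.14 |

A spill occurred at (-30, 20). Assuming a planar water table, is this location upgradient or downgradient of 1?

∂h/∂x = (708.05 − 707.76) / (40 − 0) = +0.007250
∂h/∂y = (708.14 − 707.76) / (-60 − 0) = -0.006333
Head at (-30, 20) = 707.76 + (+0.007250)·(-30) + (-0.006333)·(20) = 707.42 ft.
That is lower than the 707.76 ft at 1, so the point is downgradient.

downgradient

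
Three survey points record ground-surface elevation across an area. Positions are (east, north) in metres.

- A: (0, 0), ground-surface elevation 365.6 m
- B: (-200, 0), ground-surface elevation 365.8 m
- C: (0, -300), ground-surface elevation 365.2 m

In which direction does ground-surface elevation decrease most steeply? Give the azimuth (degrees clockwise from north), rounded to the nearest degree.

∂z/∂x = (365.8 − 365.6) / (-200 − 0) = -0.0010000
∂z/∂y = (365.2 − 365.6) / (-300 − 0) = +0.001333
Steepest decrease is along −∇f: components (+0.0010000 E, -0.001333 N).
Azimuth = atan2(+0.0010000, -0.001333) = 143.1° ≈ 143°.

143°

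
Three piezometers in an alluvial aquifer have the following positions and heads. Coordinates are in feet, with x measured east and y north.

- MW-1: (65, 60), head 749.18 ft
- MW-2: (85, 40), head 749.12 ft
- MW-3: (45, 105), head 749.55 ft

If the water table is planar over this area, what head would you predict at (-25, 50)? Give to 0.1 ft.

With h = a·x + b·y + c and MW-1 as origin, the differences give:
  20·a + (-20)·b = -0.06
  (-20)·a + 45·b = +0.37
Eliminate b (×45 and ×(-20), subtract): 500·a = 4.700 → a = ∂h/∂x = +0.009400
Back-substitute: b = ∂h/∂y = +0.01240.
h(-25, 50) = 749.18 + (+0.009400)·(-90) + (+0.01240)·(-10) = 749.18 -0.846 -0.124 = 748.210 ft.

748.2 ft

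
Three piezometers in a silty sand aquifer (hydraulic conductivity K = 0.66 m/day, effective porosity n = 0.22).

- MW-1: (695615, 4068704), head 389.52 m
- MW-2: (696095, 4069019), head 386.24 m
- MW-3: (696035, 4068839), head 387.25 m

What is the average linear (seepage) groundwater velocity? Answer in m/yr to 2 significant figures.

Three-point gradient (reference MW-1): Δ to MW-2 = (480, 315, -3.28), Δ to MW-3 = (420, 135, -2.27).
∂h/∂x = -0.004033, ∂h/∂y = -0.004267 (det = -67500).
|∇h| = √(-0.004033² + -0.004267²) = 0.005871
Seepage velocity v = K·i/n = 0.66 × 0.005871 / 0.22 = 0.01761 m/day = 6.432 m/yr.

6.4 m/yr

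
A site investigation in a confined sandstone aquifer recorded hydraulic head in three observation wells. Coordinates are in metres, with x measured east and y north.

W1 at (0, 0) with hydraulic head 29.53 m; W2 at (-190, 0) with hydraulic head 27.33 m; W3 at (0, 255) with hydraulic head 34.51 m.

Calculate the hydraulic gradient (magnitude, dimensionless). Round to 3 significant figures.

∂h/∂x = (27.33 − 29.53) / (-190 − 0) = +0.01158
∂h/∂y = (34.51 − 29.53) / (255 − 0) = +0.01953
|∇h| = √(0.01158² + 0.01953²) = 0.02271

0.0227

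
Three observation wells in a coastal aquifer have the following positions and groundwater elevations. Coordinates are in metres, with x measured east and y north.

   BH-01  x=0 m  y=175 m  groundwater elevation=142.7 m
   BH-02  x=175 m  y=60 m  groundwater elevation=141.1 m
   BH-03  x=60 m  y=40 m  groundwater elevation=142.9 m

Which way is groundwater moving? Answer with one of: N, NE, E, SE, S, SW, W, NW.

Taking BH-01 as reference: BH-02−BH-01 = (175, -115, -1.6); BH-03−BH-01 = (60, -135, +0.2).
Determinant of the coordinate differences = 175·(-135) − 60·(-115) = -16725.
∂h/∂x = [(-1.6)·(-135) − (+0.2)·(-115)] / -16725 = -0.01429
∂h/∂y = [175·(+0.2) − 60·(-1.6)] / -16725 = -0.007833
Flow = −∇h = (+0.01429 east, +0.007833 north), which points northeast.

NE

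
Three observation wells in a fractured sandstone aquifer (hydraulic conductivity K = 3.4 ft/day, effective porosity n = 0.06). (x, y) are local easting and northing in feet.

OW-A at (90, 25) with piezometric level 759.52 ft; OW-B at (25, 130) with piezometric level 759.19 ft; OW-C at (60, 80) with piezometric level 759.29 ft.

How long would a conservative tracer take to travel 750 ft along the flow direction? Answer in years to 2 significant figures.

2.0 years

Differences from OW-A: to OW-B (Δx, Δy, Δh) = (-65, 105, -0.33); to OW-C = (-30, 55, -0.23).
Determinant of the coordinate differences = (-65)·55 − (-30)·105 = -425.
∂h/∂x = [(-0.33)·55 − (-0.23)·105] / -425 = -0.01412
∂h/∂y = [(-65)·(-0.23) − (-30)·(-0.33)] / -425 = -0.01188
|∇h| = √(-0.01412² + -0.01188²) = 0.01845
Seepage velocity v = K·i/n = 3.4 × 0.01845 / 0.06 = 1.046 ft/day.
t = 750 / 1.046 = 717 days = 1.96 years.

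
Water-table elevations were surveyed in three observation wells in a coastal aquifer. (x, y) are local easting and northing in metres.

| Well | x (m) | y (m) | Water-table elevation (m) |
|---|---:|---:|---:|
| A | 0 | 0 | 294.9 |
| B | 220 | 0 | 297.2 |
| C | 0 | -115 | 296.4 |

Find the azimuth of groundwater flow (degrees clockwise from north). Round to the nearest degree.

321°

∂h/∂x = (297.2 − 294.9) / (220 − 0) = +0.01045
∂h/∂y = (296.4 − 294.9) / (-115 − 0) = -0.01304
Flow direction (−∇h) has components (-0.01045 E, +0.01304 N).
Azimuth = atan2(E, N) = atan2(-0.01045, +0.01304) = 321.3° ≈ 321°.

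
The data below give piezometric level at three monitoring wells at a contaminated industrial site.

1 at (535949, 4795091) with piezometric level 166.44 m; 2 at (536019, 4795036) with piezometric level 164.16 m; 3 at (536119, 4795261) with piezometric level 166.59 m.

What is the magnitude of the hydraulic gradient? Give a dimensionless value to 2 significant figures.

0.026

Taking 1 as reference: 2−1 = (70, -55, -2.28); 3−1 = (170, 170, +0.15).
Solve a·Δx + b·Δy = Δh: det = 70·170 − 170·(-55) = 21250.
∂h/∂x = [(-2.28)·170 − (+0.15)·(-55)] / 21250 = -0.01785
∂h/∂y = [70·(+0.15) − 170·(-2.28)] / 21250 = +0.01873
|∇h| = √(-0.01785² + 0.01873²) = 0.02587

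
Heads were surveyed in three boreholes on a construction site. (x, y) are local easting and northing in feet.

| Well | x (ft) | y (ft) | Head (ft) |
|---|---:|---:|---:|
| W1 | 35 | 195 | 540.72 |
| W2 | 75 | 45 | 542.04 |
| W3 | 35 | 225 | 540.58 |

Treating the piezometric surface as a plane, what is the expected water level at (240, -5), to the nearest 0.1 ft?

544.8 ft

Taking W1 as reference: W2−W1 = (40, -150, +1.32); W3−W1 = (0, 30, -0.14).
Determinant of the coordinate differences = 40·30 − 0·(-150) = 1200.
∂h/∂x = [(+1.32)·30 − (-0.14)·(-150)] / 1200 = +0.01550
∂h/∂y = [40·(-0.14) − 0·(+1.32)] / 1200 = -0.004667
h(240, -5) = 540.72 + (+0.01550)·(205) + (-0.004667)·(-200) = 540.72 +3.178 +0.933 = 544.831 ft.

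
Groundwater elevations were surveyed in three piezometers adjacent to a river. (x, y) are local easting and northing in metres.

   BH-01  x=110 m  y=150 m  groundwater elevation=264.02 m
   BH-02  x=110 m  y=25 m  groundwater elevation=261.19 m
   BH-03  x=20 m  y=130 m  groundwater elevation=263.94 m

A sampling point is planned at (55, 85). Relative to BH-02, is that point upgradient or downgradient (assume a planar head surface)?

upgradient

Three-point gradient (reference BH-01): Δ to BH-02 = (0, -125, -2.83), Δ to BH-03 = (-90, -20, -0.08).
∂h/∂x = -0.004142, ∂h/∂y = +0.02264 (det = -11250).
Head at (55, 85) = 264.02 + (-0.004142)·(-55) + (+0.02264)·(-65) = 262.78 m.
That is higher than the 261.19 m at BH-02, so the point is upgradient.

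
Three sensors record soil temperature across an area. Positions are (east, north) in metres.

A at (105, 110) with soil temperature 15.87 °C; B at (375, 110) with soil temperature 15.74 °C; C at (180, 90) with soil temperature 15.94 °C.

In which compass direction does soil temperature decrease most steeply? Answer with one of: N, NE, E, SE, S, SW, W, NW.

N

Taking A as reference: B−A = (270, 0, -0.13); C−A = (75, -20, +0.07).
Solve a·Δx + b·Δy = ΔT: det = 270·(-20) − 75·0 = -5400.
∂T/∂x = [(-0.13)·(-20) − (+0.07)·0] / -5400 = -0.0004815
∂T/∂y = [270·(+0.07) − 75·(-0.13)] / -5400 = -0.005306
Steepest decrease is along −∇f = (+0.0004815 E, +0.005306 N) → north.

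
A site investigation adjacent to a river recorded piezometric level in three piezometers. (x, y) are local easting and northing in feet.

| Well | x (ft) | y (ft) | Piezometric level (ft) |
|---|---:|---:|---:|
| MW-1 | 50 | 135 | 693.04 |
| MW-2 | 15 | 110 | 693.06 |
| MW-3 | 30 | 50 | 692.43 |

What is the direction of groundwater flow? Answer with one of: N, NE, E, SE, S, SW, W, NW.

SE

Taking MW-1 as reference: MW-2−MW-1 = (-35, -25, +0.02); MW-3−MW-1 = (-20, -85, -0.61).
Solve a·Δx + b·Δy = Δh: det = (-35)·(-85) − (-20)·(-25) = 2475.
∂h/∂x = [(+0.02)·(-85) − (-0.61)·(-25)] / 2475 = -0.006848
∂h/∂y = [(-35)·(-0.61) − (-20)·(+0.02)] / 2475 = +0.008788
Flow = −∇h = (+0.006848 east, -0.008788 north), which points southeast.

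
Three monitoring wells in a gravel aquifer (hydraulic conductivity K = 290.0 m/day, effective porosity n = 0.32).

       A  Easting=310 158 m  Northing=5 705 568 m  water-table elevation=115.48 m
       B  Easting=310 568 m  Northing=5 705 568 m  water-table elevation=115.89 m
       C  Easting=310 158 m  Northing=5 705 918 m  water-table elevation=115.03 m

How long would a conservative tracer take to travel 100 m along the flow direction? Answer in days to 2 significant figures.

68 days

∂h/∂x = (115.89 − 115.48) / (310568 − 310158) = +0.0010000
∂h/∂y = (115.03 − 115.48) / (5705918 − 5705568) = -0.001286
|∇h| = √(0.0010000² + -0.001286²) = 0.001629
Seepage velocity v = K·i/n = 290.0 × 0.001629 / 0.32 = 1.476 m/day.
t = 100 / 1.476 = 67.75 days.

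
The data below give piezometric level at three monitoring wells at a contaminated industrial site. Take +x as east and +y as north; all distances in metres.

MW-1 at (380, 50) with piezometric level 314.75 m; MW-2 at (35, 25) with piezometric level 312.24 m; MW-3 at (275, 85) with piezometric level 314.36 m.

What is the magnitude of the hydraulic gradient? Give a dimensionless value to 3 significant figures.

0.0110

With h = a·x + b·y + c and MW-1 as origin, the differences give:
  (-345)·a + (-25)·b = -2.51
  (-105)·a + 35·b = -0.39
Eliminate b (×35 and ×(-25), subtract): -14700·a = -97.600 → a = ∂h/∂x = +0.006639
Back-substitute: b = ∂h/∂y = +0.008776.
|∇h| = √(0.006639² + 0.008776²) = 0.011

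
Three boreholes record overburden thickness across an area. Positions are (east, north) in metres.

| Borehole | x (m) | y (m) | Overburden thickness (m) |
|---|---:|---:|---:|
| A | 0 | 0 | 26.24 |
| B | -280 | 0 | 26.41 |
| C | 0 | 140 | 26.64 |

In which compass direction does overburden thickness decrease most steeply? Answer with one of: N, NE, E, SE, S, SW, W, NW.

S

∂d/∂x = (26.41 − 26.24) / (-280 − 0) = -0.0006071
∂d/∂y = (26.64 − 26.24) / (140 − 0) = +0.002857
Steepest decrease is along −∇f = (+0.0006071 E, -0.002857 N) → south.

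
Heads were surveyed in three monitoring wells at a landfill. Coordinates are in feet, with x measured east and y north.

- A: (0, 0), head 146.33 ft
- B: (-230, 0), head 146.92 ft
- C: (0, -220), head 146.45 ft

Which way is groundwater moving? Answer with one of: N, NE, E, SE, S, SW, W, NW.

∂h/∂x = (146.92 − 146.33) / (-230 − 0) = -0.002565
∂h/∂y = (146.45 − 146.33) / (-220 − 0) = -0.0005455
Flow = −∇h = (+0.002565 east, +0.0005455 north), which points east.

E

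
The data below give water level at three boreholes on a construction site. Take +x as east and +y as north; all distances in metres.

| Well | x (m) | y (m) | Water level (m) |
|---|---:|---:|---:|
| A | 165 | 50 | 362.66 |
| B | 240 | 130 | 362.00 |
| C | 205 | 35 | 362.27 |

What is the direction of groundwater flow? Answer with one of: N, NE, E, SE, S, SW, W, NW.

Taking A as reference: B−A = (75, 80, -0.66); C−A = (40, -15, -0.39).
Solve a·Δx + b·Δy = Δh: det = 75·(-15) − 40·80 = -4325.
∂h/∂x = [(-0.66)·(-15) − (-0.39)·80] / -4325 = -0.009503
∂h/∂y = [75·(-0.39) − 40·(-0.66)] / -4325 = +0.0006590
Flow = −∇h = (+0.009503 east, -0.0006590 north), which points east.

E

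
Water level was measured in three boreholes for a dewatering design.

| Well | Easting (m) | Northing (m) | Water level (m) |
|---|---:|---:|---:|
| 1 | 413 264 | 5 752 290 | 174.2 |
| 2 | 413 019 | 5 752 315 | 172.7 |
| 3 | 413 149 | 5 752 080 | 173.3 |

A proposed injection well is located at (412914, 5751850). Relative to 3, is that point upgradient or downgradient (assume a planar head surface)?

downgradient

Three-point gradient (reference 1): Δ to 2 = (-245, 25, -1.5), Δ to 3 = (-115, -210, -0.9).
∂h/∂x = +0.006213, ∂h/∂y = +0.0008836 (det = 54325).
Head at (412914, 5751850) = 174.2 + (+0.006213)·(-350) + (+0.0008836)·(-440) = 171.64 m.
That is lower than the 173.3 m at 3, so the point is downgradient.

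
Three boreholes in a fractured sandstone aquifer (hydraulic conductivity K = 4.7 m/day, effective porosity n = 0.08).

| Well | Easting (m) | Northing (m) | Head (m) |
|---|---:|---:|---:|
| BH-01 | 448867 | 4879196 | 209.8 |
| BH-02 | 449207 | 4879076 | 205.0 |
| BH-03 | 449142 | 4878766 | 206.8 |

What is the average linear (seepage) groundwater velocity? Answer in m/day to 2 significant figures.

0.90 m/day

Taking BH-01 as reference: BH-02−BH-01 = (340, -120, -4.8); BH-03−BH-01 = (275, -430, -3.0).
Determinant of the coordinate differences = 340·(-430) − 275·(-120) = -113200.
∂h/∂x = [(-4.8)·(-430) − (-3.0)·(-120)] / -113200 = -0.01505
∂h/∂y = [340·(-3.0) − 275·(-4.8)] / -113200 = -0.002650
|∇h| = √(-0.01505² + -0.002650²) = 0.01528
Seepage velocity v = K·i/n = 4.7 × 0.01528 / 0.08 = 0.8977 m/day.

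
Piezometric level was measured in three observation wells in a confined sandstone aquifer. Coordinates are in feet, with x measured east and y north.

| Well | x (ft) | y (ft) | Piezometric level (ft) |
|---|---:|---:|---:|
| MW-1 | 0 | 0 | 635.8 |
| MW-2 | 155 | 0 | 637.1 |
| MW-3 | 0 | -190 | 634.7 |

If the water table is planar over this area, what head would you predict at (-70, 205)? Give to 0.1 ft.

636.4 ft

∂h/∂x = (637.1 − 635.8) / (155 − 0) = +0.008387
∂h/∂y = (634.7 − 635.8) / (-190 − 0) = +0.005789
h(-70, 205) = 635.8 + (+0.008387)·(-70) + (+0.005789)·(205) = 635.8 -0.587 +1.187 = 636.400 ft.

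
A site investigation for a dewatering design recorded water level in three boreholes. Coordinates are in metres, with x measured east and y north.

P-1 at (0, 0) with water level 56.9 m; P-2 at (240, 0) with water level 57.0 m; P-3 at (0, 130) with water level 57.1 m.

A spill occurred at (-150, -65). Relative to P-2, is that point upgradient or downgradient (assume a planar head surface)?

∂h/∂x = (57.0 − 56.9) / (240 − 0) = +0.0004167
∂h/∂y = (57.1 − 56.9) / (130 − 0) = +0.001538
Head at (-150, -65) = 56.9 + (+0.0004167)·(-150) + (+0.001538)·(-65) = 56.74 m.
That is lower than the 57.0 m at P-2, so the point is downgradient.

downgradient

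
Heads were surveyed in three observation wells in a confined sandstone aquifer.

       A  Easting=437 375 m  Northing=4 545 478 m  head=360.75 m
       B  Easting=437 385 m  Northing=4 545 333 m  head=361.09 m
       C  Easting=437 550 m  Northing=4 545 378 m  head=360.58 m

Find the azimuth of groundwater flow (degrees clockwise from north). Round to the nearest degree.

Differences from A: to B (Δx, Δy, Δh) = (10, -145, +0.34); to C = (175, -100, -0.17).
Solve a·Δx + b·Δy = Δh: det = 10·(-100) − 175·(-145) = 24375.
∂h/∂x = [(+0.34)·(-100) − (-0.17)·(-145)] / 24375 = -0.002406
∂h/∂y = [10·(-0.17) − 175·(+0.34)] / 24375 = -0.002511
Flow direction (−∇h) has components (+0.002406 E, +0.002511 N).
Azimuth = atan2(E, N) = atan2(+0.002406, +0.002511) = 43.8° ≈ 044°.

044°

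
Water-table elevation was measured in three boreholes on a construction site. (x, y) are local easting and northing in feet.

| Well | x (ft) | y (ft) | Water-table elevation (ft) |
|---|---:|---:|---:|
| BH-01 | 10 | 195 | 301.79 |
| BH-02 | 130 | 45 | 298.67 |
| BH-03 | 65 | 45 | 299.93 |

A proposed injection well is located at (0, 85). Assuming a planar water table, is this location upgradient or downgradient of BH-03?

With h = a·x + b·y + c and BH-01 as origin, the differences give:
  120·a + (-150)·b = -3.12
  55·a + (-150)·b = -1.86
Eliminate b (×(-150) and ×(-150), subtract): -9750·a = 189.000 → a = ∂h/∂x = -0.01938
Back-substitute: b = ∂h/∂y = +0.005292.
Head at (0, 85) = 301.79 + (-0.01938)·(-10) + (+0.005292)·(-110) = 301.40 ft.
That is higher than the 299.93 ft at BH-03, so the point is upgradient.

upgradient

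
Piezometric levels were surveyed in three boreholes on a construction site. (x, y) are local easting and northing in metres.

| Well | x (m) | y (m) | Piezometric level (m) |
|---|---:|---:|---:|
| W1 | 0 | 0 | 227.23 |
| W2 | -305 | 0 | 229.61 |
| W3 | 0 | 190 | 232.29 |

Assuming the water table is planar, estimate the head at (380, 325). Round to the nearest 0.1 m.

∂h/∂x = (229.61 − 227.23) / (-305 − 0) = -0.007803
∂h/∂y = (232.29 − 227.23) / (190 − 0) = +0.02663
h(380, 325) = 227.23 + (-0.007803)·(380) + (+0.02663)·(325) = 227.23 -2.965 +8.655 = 232.920 m.

232.9 m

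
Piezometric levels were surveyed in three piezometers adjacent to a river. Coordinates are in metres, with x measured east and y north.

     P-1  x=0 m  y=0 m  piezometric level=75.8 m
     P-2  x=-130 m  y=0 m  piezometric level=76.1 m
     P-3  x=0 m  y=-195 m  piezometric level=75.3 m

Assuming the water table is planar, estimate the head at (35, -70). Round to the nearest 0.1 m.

∂h/∂x = (76.1 − 75.8) / (-130 − 0) = -0.002308
∂h/∂y = (75.3 − 75.8) / (-195 − 0) = +0.002564
h(35, -70) = 75.8 + (-0.002308)·(35) + (+0.002564)·(-70) = 75.8 -0.081 -0.179 = 75.540 m.

75.5 m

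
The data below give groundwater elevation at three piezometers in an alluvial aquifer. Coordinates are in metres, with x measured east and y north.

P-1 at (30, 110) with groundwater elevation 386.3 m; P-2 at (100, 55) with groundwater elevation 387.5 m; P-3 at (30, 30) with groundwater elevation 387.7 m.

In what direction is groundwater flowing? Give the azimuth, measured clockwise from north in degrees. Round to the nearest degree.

Taking P-1 as reference: P-2−P-1 = (70, -55, +1.2); P-3−P-1 = (0, -80, +1.4).
Solve a·Δx + b·Δy = Δh: det = 70·(-80) − 0·(-55) = -5600.
∂h/∂x = [(+1.2)·(-80) − (+1.4)·(-55)] / -5600 = +0.003393
∂h/∂y = [70·(+1.4) − 0·(+1.2)] / -5600 = -0.01750
Flow direction (−∇h) has components (-0.003393 E, +0.01750 N).
Azimuth = atan2(E, N) = atan2(-0.003393, +0.01750) = 349.0° ≈ 349°.

349°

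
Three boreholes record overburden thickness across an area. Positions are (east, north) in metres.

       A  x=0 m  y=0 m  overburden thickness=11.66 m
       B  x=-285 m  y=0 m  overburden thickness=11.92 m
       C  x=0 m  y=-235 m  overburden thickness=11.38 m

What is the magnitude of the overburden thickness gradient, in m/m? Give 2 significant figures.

0.0015 m/m

∂d/∂x = (11.92 − 11.66) / (-285 − 0) = -0.0009123
∂d/∂y = (11.38 − 11.66) / (-235 − 0) = +0.001191
|∇f| = √(-0.0009123² + 0.001191²) = 0.0015 m/m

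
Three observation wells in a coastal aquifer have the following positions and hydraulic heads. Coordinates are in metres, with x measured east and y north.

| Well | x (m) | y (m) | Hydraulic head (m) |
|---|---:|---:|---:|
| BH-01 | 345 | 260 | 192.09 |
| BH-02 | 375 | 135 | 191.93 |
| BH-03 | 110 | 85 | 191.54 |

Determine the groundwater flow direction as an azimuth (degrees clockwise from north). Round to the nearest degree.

217°

With h = a·x + b·y + c and BH-01 as origin, the differences give:
  30·a + (-125)·b = -0.16
  (-235)·a + (-175)·b = -0.55
Eliminate b (×(-175) and ×(-125), subtract): -34625·a = -40.750 → a = ∂h/∂x = +0.001177
Back-substitute: b = ∂h/∂y = +0.001562.
Flow direction (−∇h) has components (-0.001177 E, -0.001562 N).
Azimuth = atan2(E, N) = atan2(-0.001177, -0.001562) = 217.0° ≈ 217°.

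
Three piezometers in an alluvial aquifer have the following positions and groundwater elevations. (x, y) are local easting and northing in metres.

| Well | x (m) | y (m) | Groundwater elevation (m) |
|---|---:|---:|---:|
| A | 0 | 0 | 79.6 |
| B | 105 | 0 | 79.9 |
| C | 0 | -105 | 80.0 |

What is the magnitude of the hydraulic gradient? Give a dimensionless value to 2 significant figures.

0.0048

∂h/∂x = (79.9 − 79.6) / (105 − 0) = +0.002857
∂h/∂y = (80.0 − 79.6) / (-105 − 0) = -0.003810
|∇h| = √(0.002857² + -0.003810²) = 0.004762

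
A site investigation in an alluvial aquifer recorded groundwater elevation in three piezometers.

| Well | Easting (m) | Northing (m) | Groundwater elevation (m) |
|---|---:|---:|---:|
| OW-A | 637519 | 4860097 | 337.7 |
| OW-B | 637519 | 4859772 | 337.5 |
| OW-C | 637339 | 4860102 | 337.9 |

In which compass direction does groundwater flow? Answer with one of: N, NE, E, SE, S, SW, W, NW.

SE

With h = a·x + b·y + c and OW-A as origin, the differences give:
  0·a + (-325)·b = -0.2
  (-180)·a + 5·b = +0.2
Eliminate b (×5 and ×(-325), subtract): -58500·a = 64.00 → a = ∂h/∂x = -0.001094
Back-substitute: b = ∂h/∂y = +0.0006154.
Flow = −∇h = (+0.001094 east, -0.0006154 north), which points southeast.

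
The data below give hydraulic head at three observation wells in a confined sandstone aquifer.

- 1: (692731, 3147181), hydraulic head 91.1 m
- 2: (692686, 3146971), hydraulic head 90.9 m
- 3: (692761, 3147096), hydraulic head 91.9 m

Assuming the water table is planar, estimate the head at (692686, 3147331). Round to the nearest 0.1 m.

Differences from 1: to 2 (Δx, Δy, Δh) = (-45, -210, -0.2); to 3 = (30, -85, +0.8).
Solve a·Δx + b·Δy = Δh: det = (-45)·(-85) − 30·(-210) = 10125.
∂h/∂x = [(-0.2)·(-85) − (+0.8)·(-210)] / 10125 = +0.01827
∂h/∂y = [(-45)·(+0.8) − 30·(-0.2)] / 10125 = -0.002963
h(692686, 3147331) = 91.1 + (+0.01827)·(-45) + (-0.002963)·(150) = 91.1 -0.822 -0.444 = 89.833 m.

89.8 m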